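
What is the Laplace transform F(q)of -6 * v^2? -12/q^3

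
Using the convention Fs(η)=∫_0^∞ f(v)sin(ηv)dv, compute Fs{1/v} pi/2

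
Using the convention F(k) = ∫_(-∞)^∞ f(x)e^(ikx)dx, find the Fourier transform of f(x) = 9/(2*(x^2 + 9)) 3*pi*exp(-3*Abs(k))/2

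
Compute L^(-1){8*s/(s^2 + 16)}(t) 8*cos(4*t)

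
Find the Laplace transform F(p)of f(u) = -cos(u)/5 -p/(5 * p^2+5)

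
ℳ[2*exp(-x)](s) 2*gamma(s)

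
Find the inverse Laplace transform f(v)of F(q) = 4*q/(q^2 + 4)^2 v*sin(2*v)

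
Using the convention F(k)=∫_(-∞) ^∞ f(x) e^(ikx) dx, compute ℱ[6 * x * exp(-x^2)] 3 * I * sqrt(pi) * k * exp(-k^2/4) 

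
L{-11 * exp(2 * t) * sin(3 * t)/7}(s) -33/(7 * (s - 2)^2+63)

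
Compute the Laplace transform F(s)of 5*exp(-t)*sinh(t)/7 5/(7*s*(s+2))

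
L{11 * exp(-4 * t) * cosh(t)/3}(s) 11 * (s + 4)/(3 * ((s + 4)^2-1))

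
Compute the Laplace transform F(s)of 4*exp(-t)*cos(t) 4*(s + 1)/((s + 1)^2 + 1)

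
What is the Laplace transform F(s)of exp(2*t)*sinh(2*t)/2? 1/(s*(s - 4))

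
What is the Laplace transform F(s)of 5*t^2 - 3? 10/s^3 - 3/s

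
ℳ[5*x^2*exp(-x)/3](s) 5*gamma(s + 2)/3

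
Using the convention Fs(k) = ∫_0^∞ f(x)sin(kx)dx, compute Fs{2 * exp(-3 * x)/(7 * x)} 2 * atan(k/3)/7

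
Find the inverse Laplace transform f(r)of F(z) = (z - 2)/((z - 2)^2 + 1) exp(2*r)*cos(r)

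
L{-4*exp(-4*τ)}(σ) -4/(σ + 4)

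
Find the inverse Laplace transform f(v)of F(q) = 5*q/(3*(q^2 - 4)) 5*cosh(2*v)/3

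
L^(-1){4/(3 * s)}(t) 4/3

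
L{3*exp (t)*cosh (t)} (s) 3*(s - 1)/ (s*(s - 2))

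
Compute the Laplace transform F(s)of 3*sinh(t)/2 3/(2*(s^2-1))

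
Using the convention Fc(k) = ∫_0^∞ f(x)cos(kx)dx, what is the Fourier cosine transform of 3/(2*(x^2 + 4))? 3*pi*exp(-2*k)/8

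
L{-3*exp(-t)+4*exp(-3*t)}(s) 4/(s+3)-3/(s+1)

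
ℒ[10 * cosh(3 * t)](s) 10 * s/(s^2 - 9)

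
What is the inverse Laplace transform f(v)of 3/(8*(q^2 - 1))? 3*sinh(v)/8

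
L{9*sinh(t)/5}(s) 9/(5*(s^2 - 1))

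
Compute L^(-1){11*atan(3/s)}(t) 11*sin(3*t)/t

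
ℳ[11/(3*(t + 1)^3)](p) 11*pi*(p - 2)*(p - 1)/(6*sin(pi*p))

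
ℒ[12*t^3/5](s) 72/(5*s^4) 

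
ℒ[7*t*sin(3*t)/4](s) 21*s/(2*(s^2+9)^2)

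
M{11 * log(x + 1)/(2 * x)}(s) -11 * pi * csc(pi * s)/(2 * s - 2)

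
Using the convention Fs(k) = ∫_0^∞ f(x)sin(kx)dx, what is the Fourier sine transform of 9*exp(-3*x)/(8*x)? 9*atan(k/3)/8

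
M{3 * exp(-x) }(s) 3 * gamma(s) 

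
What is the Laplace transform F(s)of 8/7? 8/(7*s)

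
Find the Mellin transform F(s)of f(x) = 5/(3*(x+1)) 5*pi*csc(pi*s)/3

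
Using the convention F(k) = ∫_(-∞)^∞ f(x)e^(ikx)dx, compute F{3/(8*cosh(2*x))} 3*pi/(16*cosh(pi*k/4))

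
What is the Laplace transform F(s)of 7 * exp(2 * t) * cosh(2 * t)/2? 7 * (s - 2)/(2 * s * (s - 4))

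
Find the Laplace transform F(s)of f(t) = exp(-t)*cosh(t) (s+1)/(s*(s+2))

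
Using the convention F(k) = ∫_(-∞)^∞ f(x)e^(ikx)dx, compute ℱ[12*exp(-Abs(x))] 24/(k^2 + 1)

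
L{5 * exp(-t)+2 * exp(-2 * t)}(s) 2/(s+2)+5/(s+1)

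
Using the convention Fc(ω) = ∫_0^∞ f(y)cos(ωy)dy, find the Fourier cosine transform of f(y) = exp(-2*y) 2/(ω^2 + 4)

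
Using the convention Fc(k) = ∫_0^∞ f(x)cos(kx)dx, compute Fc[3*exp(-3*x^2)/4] sqrt(3)*sqrt(pi)*exp(-k^2/12)/8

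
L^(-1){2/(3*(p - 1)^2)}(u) 2*u*exp(u)/3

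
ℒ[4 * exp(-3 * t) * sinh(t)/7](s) 4/(7 * ((s + 3)^2 - 1))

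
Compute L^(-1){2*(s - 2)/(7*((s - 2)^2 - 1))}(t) 2*exp(2*t)*cosh(t)/7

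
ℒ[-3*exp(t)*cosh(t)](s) 3*(1 - s)/(s*(s - 2))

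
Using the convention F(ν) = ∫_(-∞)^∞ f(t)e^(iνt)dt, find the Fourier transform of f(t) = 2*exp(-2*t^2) sqrt(2)*sqrt(pi)*exp(-ν^2/8)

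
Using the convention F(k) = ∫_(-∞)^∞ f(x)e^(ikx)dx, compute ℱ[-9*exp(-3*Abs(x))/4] -27/(2*k^2 + 18)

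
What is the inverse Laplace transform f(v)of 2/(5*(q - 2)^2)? 2*v*exp(2*v)/5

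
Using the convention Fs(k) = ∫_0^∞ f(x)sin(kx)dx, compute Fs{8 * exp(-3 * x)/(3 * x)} 8 * atan(k/3)/3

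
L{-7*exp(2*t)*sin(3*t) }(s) -21/((s - 2) ^2 + 9) 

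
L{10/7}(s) 10/(7 * s)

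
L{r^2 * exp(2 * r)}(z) 2/(z - 2)^3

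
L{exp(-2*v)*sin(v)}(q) 1/((q + 2)^2 + 1)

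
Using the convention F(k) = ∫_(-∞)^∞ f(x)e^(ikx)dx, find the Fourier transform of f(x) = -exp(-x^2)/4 -sqrt(pi) * exp(-k^2/4)/4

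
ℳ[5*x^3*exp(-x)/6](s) 5*gamma(s + 3)/6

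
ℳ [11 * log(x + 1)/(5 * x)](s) -11 * pi * csc(pi * s)/(5 * s - 5)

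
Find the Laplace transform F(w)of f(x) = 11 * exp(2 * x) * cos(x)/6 11 * (w - 2)/(6 * ((w - 2)^2 + 1))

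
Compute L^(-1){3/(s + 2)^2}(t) 3*t*exp(-2*t)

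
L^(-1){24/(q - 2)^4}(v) 4 * v^3 * exp(2 * v)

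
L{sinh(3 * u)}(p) 3/(p^2-9)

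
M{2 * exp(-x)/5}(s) 2 * gamma(s)/5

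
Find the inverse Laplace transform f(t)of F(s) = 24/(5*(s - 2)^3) 12*t^2*exp(2*t)/5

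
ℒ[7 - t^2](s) 7/s - 2/s^3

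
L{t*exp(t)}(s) (s - 1)^(-2)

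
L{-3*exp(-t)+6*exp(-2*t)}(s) 6/(s+2) - 3/(s+1)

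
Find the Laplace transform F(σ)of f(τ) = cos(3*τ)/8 σ/(8*(σ^2 + 9))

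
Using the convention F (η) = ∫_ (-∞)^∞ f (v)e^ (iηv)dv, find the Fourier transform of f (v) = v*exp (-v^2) I*sqrt (pi)*η*exp (-η^2/4)/2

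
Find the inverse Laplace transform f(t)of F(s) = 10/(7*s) 10/7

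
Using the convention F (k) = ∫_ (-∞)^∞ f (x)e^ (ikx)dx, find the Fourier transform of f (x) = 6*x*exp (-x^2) 3*I*sqrt (pi)*k*exp (-k^2/4)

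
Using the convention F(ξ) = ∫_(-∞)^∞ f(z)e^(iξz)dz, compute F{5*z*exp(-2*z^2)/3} 5*sqrt(2)*I*sqrt(pi)*ξ*exp(-ξ^2/8)/24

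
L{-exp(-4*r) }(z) -1/(z + 4) 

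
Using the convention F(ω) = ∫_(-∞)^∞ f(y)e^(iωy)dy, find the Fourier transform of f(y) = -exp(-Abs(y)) -2/(ω^2 + 1)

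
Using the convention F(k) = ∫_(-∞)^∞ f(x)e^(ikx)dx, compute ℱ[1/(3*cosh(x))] pi/(3*cosh(pi*k/2))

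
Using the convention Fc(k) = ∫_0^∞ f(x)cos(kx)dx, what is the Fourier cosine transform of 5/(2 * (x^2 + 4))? 5 * pi * exp(-2 * k)/8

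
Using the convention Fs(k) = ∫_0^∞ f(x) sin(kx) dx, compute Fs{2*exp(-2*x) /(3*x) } 2*atan(k/2) /3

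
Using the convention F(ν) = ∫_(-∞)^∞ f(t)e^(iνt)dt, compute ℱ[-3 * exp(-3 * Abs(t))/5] -18/(5 * ν^2 + 45)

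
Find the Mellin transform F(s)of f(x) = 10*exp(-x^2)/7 5*gamma(s/2)/7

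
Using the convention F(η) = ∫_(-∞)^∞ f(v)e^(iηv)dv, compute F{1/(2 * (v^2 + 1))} pi * exp(-Abs(η))/2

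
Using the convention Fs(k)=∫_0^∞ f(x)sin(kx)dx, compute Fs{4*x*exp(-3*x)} 24*k/(k^2 + 9)^2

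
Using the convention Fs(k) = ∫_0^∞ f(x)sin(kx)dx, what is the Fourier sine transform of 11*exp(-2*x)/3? 11*k/(3*(k^2+4))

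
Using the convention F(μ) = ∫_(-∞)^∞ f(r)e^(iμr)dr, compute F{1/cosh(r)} pi/cosh(pi*μ/2)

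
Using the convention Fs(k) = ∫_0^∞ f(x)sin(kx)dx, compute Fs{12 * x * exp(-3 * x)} 72 * k/(k^2+9)^2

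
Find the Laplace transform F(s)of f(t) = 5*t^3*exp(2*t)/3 10/(s - 2)^4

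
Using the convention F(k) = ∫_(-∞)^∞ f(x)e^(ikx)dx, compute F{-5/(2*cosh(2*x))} -5*pi/(4*cosh(pi*k/4))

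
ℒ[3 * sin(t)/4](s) 3/(4 * (s^2 + 1))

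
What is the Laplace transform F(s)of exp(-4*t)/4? 1/(4*(s+4))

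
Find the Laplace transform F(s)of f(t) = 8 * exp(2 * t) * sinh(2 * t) 16/(s * (s - 4))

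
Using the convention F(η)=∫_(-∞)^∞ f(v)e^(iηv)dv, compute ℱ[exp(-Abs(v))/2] 1/(η^2 + 1)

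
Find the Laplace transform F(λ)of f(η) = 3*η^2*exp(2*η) 6/(λ - 2)^3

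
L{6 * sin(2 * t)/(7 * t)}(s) 6 * atan(2/s)/7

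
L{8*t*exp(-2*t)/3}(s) 8/(3*(s + 2)^2)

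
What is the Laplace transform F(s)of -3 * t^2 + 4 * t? 4/s^2 - 6/s^3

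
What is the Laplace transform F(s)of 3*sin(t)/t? 3*atan(1/s)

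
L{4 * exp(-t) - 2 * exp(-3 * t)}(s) 4/(s+1) - 2/(s+3)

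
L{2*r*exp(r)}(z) 2/(z - 1)^2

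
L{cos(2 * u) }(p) p/(p^2 + 4) 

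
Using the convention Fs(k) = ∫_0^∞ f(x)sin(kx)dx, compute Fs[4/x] 2*pi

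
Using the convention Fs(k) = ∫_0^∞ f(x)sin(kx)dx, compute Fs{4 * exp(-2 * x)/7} 4 * k/(7 * (k^2 + 4))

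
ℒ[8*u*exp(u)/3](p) 8/(3*(p - 1)^2)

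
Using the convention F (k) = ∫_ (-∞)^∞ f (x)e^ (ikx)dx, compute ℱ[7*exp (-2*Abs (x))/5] 28/ (5*(k^2+4))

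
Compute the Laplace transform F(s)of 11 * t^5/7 1320/(7 * s^6)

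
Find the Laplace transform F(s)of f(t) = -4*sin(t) -4/(s^2 + 1)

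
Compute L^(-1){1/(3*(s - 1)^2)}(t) t*exp(t)/3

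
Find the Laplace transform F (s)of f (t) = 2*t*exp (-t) 2/ (s + 1)^2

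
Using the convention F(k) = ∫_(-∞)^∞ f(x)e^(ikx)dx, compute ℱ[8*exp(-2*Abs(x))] 32/(k^2 + 4)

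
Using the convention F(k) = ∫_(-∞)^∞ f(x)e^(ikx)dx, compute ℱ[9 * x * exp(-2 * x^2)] 9 * sqrt(2) * I * sqrt(pi) * k * exp(-k^2/8)/8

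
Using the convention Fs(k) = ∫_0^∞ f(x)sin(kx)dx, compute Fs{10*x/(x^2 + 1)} 5*pi*exp(-k)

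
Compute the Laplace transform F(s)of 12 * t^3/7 72/(7 * s^4)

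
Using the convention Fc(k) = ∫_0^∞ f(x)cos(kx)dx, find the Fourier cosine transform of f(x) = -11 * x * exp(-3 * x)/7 11 * (k^2 - 9)/(7 * (k^2 + 9)^2)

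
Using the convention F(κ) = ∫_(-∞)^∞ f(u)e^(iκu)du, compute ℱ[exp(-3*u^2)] sqrt(3)*sqrt(pi)*exp(-κ^2/12)/3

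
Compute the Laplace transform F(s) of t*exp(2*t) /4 1/(4*(s - 2) ^2) 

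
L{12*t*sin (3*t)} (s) 72*s/ (s^2 + 9)^2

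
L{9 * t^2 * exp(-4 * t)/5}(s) 18/(5 * (s + 4)^3)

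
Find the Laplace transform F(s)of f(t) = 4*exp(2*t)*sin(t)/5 4/(5*((s - 2)^2 + 1))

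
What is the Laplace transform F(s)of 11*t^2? 22/s^3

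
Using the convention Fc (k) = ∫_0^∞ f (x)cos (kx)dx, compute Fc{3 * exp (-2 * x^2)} 3 * sqrt (2) * sqrt (pi) * exp (-k^2/8)/4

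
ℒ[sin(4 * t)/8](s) 1/(2 * (s^2 + 16))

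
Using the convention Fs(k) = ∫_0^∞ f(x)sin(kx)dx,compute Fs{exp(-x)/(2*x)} atan(k)/2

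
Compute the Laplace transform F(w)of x w^(-2)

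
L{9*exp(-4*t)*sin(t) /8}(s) 9/(8*((s + 4) ^2 + 1) ) 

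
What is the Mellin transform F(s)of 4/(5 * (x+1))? 4 * pi * csc(pi * s)/5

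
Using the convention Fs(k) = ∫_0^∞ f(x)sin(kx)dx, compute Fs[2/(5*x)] pi/5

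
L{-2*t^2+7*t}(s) 7/s^2-4/s^3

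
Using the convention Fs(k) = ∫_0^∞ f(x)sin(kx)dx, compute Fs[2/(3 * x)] pi/3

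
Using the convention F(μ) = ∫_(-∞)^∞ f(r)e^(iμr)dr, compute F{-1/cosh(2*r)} -pi/(2*cosh(pi*μ/4))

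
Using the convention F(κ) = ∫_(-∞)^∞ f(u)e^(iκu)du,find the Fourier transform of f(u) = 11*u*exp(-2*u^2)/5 11*sqrt(2)*I*sqrt(pi)*κ*exp(-κ^2/8)/40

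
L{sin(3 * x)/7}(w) 3/(7 * (w^2+9))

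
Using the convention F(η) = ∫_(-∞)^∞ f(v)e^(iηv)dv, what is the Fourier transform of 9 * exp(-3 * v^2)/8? 3 * sqrt(3) * sqrt(pi) * exp(-η^2/12)/8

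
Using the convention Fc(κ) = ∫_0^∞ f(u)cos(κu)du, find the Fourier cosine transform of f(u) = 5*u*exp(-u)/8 5*(1 - κ^2)/(8*(κ^2 + 1)^2)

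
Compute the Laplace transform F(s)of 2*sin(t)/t 2*atan(1/s)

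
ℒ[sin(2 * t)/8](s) 1/(4 * (s^2 + 4))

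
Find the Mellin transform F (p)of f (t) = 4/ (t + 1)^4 2 * gamma (p) * gamma (4 - p)/3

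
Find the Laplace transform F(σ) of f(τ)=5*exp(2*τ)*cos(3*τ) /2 5*(σ - 2) /(2*((σ - 2) ^2 + 9) ) 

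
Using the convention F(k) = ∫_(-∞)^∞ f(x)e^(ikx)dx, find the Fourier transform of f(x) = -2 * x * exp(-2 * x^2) -sqrt(2) * I * sqrt(pi) * k * exp(-k^2/8)/4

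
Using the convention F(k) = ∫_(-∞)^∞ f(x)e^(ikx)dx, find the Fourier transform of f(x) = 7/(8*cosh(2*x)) 7*pi/(16*cosh(pi*k/4))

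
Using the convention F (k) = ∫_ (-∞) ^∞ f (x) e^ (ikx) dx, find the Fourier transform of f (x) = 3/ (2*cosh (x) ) 3*pi/ (2*cosh (pi*k/2) ) 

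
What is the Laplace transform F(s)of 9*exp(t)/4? 9/(4*(s - 1))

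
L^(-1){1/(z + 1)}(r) exp(-r)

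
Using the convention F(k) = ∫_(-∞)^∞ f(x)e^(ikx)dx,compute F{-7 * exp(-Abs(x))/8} -7/(4 * k^2 + 4)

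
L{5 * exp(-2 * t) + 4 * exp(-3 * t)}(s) 4/(s + 3) + 5/(s + 2)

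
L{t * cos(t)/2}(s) (s^2 - 1)/(2 * (s^2 + 1)^2)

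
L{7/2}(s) 7/(2 * s)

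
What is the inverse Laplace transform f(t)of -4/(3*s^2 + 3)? -4*sin(t)/3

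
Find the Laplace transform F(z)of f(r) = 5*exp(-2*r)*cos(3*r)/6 5*(z + 2)/(6*((z + 2)^2 + 9))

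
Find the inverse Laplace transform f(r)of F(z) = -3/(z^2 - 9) -sinh(3*r)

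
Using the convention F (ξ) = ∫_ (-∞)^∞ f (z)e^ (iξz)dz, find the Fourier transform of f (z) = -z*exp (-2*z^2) -sqrt (2)*I*sqrt (pi)*ξ*exp (-ξ^2/8)/8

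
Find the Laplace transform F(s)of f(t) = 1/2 1/(2*s)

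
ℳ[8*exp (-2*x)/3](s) 2^ (3 - s)*gamma (s)/3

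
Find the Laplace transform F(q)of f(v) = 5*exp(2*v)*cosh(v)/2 5*(q - 2)/(2*((q - 2)^2 - 1))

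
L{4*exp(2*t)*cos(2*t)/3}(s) 4*(s - 2)/(3*((s - 2)^2 + 4))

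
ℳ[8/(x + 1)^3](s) 4 * pi * (s - 2) * (s - 1)/sin(pi * s)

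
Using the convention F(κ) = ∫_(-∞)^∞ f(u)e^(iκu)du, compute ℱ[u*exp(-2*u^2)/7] sqrt(2)*I*sqrt(pi)*κ*exp(-κ^2/8)/56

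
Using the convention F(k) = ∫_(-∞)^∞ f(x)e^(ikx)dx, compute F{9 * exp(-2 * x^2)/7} 9 * sqrt(2) * sqrt(pi) * exp(-k^2/8)/14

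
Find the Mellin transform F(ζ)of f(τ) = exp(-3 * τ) gamma(ζ)/3^ζ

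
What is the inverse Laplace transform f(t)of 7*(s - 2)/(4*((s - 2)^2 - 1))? 7*exp(2*t)*cosh(t)/4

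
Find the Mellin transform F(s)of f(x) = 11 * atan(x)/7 -11 * pi * sec(pi * s/2)/(14 * s)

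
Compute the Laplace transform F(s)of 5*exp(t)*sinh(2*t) 10/((s - 1)^2 - 4)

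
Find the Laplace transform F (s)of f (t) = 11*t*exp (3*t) 11/ (s - 3)^2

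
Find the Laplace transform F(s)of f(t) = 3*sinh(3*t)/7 9/(7*(s^2 - 9))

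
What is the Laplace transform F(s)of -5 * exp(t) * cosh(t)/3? 5 * (1 - s)/(3 * s * (s - 2))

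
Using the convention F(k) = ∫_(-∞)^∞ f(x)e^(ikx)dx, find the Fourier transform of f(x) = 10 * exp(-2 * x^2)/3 5 * sqrt(2) * sqrt(pi) * exp(-k^2/8)/3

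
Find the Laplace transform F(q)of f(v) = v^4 24/q^5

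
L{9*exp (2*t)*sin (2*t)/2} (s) 9/ ( (s - 2)^2 + 4)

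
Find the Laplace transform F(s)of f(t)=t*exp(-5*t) (s + 5)^(-2)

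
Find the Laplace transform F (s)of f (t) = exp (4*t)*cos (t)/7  (s - 4)/ (7*( (s - 4)^2 + 1))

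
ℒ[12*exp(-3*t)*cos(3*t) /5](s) 12*(s + 3) /(5*((s + 3) ^2 + 9) ) 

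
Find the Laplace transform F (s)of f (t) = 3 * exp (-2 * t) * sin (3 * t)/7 9/ (7 * ( (s + 2)^2 + 9))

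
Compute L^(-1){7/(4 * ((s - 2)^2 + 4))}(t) 7 * exp(2 * t) * sin(2 * t)/8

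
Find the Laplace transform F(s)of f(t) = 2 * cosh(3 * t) 2 * s/(s^2 - 9)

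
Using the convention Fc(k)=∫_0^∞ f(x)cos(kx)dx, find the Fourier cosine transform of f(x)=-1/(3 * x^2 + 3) -pi * exp(-k)/6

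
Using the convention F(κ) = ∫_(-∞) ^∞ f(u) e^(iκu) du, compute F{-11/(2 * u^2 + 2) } -11 * pi * exp(-Abs(κ) ) /2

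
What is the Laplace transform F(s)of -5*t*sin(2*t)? -20*s/(s^2 + 4)^2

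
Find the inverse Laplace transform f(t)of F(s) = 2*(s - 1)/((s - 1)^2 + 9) 2*exp(t)*cos(3*t)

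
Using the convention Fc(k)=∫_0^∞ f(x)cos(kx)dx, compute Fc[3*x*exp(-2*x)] 3*(4 - k^2)/(k^2 + 4)^2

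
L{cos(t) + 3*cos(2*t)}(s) s/(s^2 + 1) + 3*s/(s^2 + 4)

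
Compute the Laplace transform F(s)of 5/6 5/(6 * s)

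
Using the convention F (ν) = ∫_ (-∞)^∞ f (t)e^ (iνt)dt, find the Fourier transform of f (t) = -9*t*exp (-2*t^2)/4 -9*sqrt (2)*I*sqrt (pi)*ν*exp (-ν^2/8)/32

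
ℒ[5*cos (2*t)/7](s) 5*s/ (7*(s^2 + 4))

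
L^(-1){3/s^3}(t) 3 * t^2/2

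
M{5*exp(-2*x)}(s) 5*gamma(s)/2^s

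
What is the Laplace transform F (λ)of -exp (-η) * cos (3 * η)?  (-λ - 1)/ ( (λ+1)^2+9)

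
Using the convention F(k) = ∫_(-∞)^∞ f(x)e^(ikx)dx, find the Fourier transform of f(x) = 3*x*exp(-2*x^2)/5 3*sqrt(2)*I*sqrt(pi)*k*exp(-k^2/8)/40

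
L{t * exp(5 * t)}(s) (s - 5)^(-2)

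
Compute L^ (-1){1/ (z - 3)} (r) exp (3*r)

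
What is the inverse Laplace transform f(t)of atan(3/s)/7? sin(3 * t)/(7 * t)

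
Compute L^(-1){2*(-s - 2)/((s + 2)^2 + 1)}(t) -2*exp(-2*t)*cos(t)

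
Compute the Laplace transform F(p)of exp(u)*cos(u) (p - 1)/((p - 1)^2 + 1)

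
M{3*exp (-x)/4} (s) 3*gamma (s)/4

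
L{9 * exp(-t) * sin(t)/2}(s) 9/(2 * ((s + 1)^2 + 1))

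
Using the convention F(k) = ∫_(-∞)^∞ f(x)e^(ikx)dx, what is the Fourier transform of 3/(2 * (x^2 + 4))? 3 * pi * exp(-2 * Abs(k))/4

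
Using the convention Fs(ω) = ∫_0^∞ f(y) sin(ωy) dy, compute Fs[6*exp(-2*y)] 6*ω/(ω^2 + 4) 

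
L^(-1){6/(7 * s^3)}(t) 3 * t^2/7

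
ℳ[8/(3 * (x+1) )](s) 8 * pi * csc(pi * s) /3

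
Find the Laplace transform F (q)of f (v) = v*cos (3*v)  (q^2 - 9)/ (q^2 + 9)^2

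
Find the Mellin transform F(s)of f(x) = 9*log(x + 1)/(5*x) -9*pi*csc(pi*s)/(5*s - 5)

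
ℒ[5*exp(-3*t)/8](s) 5/(8*(s + 3))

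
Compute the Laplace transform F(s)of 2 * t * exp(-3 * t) 2/(s + 3)^2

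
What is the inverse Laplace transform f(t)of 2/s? 2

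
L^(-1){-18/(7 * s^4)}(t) -3 * t^3/7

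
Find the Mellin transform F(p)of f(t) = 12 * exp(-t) 12 * gamma(p)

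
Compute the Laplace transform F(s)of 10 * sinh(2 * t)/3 20/(3 * (s^2 - 4))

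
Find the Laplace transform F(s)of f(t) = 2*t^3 12/s^4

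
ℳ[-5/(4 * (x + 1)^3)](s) -5 * pi * (s - 2) * (s - 1)/(8 * sin(pi * s))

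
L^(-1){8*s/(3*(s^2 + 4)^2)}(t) 2*t*sin(2*t)/3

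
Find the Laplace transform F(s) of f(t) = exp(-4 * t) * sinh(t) 1/((s + 4) ^2-1) 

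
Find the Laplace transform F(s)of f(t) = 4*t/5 4/(5*s^2)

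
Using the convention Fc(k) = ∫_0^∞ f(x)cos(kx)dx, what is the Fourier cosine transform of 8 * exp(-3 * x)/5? 24/(5 * (k^2 + 9))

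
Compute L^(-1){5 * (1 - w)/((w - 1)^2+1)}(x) -5 * exp(x) * cos(x)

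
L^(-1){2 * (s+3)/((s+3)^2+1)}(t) 2 * exp(-3 * t) * cos(t)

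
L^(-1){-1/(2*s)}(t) -1/2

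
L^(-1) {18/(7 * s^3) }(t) 9 * t^2/7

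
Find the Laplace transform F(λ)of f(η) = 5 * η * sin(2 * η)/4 5 * λ/(λ^2 + 4)^2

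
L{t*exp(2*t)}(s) (s - 2)^(-2)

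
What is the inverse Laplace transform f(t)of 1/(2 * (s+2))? exp(-2 * t)/2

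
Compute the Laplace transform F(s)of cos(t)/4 s/(4*(s^2+1))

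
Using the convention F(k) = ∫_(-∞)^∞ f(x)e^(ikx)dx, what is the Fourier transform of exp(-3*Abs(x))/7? 6/(7*(k^2+9))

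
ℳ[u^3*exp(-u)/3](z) gamma(z + 3)/3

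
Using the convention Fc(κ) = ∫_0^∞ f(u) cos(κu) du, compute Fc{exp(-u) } 1/(κ^2 + 1) 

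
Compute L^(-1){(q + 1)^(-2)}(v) v*exp(-v)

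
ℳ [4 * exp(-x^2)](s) 2 * gamma(s/2)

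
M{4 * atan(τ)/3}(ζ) -2 * pi * sec(pi * ζ/2)/(3 * ζ)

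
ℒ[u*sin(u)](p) 2*p/(p^2 + 1)^2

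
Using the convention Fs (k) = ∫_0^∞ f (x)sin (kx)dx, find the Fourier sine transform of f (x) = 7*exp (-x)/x 7*atan (k)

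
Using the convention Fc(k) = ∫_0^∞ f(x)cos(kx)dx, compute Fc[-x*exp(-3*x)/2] (k^2 - 9)/(2*(k^2+9)^2)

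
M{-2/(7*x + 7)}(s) -2*pi*csc(pi*s)/7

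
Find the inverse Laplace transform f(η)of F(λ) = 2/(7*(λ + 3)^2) 2*η*exp(-3*η)/7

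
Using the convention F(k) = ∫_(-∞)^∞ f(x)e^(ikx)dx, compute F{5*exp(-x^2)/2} 5*sqrt(pi)*exp(-k^2/4)/2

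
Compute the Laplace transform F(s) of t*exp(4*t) (s - 4) ^(-2) 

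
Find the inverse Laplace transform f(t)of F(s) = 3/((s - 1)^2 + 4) 3*exp(t)*sin(2*t)/2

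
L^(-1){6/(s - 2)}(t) 6 * exp(2 * t)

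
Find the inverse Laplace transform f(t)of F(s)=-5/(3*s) -5/3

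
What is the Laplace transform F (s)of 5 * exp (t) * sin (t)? 5/ ( (s - 1)^2 + 1)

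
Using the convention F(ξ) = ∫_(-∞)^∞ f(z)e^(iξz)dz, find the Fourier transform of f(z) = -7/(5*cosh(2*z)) -7*pi/(10*cosh(pi*ξ/4))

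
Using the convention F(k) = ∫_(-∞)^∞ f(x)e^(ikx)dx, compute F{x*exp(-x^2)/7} I*sqrt(pi)*k*exp(-k^2/4)/14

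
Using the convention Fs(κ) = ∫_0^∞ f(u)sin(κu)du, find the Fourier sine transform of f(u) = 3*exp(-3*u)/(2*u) 3*atan(κ/3)/2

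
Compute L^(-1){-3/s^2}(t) -3 * t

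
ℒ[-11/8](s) -11/ (8*s) 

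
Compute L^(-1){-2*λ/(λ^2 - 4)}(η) -2*cosh(2*η)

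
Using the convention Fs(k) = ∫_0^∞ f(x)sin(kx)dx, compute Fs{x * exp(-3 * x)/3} 2 * k/(k^2 + 9)^2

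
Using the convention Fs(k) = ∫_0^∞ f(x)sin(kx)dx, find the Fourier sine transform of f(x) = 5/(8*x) 5*pi/16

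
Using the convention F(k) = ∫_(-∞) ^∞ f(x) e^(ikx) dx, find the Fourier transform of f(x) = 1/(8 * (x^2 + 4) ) pi * exp(-2 * Abs(k) ) /16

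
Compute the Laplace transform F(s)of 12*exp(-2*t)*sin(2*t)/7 24/(7*((s + 2)^2 + 4))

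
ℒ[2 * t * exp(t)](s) 2/(s - 1)^2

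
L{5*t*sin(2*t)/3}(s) 20*s/(3*(s^2 + 4)^2)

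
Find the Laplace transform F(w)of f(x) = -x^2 -2/w^3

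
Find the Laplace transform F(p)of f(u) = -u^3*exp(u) -6/(p - 1)^4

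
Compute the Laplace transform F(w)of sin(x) 1/(w^2+1)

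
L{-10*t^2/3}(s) -20/(3*s^3)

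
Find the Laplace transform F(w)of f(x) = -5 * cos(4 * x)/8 -5 * w/(8 * w^2 + 128)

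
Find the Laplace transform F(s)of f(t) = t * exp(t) (s - 1)^(-2)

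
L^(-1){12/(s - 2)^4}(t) 2 * t^3 * exp(2 * t)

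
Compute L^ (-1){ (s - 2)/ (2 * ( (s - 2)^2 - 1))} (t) exp (2 * t) * cosh (t)/2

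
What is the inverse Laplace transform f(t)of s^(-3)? t^2/2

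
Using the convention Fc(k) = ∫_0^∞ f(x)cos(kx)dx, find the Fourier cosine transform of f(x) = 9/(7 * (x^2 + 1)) 9 * pi * exp(-k)/14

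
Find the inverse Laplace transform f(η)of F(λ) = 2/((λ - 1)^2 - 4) exp(η) * sinh(2 * η)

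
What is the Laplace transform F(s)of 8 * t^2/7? 16/(7 * s^3)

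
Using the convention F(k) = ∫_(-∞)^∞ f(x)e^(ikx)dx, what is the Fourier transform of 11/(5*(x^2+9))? 11*pi*exp(-3*Abs(k))/15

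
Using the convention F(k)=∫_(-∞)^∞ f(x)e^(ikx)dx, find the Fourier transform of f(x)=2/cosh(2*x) pi/cosh(pi*k/4)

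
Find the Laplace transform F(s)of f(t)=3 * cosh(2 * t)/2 3 * s/(2 * (s^2 - 4))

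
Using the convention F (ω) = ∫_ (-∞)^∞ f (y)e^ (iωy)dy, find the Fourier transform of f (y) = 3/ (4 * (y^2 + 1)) 3 * pi * exp (-Abs (ω))/4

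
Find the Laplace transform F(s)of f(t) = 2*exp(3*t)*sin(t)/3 2/(3*((s - 3)^2 + 1))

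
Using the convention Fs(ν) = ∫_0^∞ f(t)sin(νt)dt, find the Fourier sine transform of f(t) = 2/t pi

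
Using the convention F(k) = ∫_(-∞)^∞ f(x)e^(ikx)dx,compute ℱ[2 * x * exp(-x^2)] I * sqrt(pi) * k * exp(-k^2/4)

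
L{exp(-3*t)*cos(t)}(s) (s + 3)/((s + 3)^2 + 1)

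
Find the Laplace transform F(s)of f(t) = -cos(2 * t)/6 -s/(6 * s^2 + 24)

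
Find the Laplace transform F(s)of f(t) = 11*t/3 11/(3*s^2)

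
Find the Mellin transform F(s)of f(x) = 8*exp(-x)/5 8*gamma(s)/5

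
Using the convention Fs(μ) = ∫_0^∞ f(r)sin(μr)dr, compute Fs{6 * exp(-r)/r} 6 * atan(μ)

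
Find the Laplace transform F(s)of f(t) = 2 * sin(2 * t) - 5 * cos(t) 4/(s^2 + 4) - 5 * s/(s^2 + 1)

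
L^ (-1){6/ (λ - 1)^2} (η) 6 * η * exp (η)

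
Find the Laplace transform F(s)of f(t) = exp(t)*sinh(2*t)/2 1/((s - 1)^2 - 4)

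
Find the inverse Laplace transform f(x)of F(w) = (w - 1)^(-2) x * exp(x)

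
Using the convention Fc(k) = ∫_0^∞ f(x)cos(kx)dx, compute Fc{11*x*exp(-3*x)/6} 11*(9 - k^2)/(6*(k^2 + 9)^2)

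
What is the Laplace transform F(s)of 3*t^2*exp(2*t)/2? 3/(s - 2)^3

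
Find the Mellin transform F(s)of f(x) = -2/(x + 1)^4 pi*(s - 3)*(s - 2)*(s - 1)/(3*sin(pi*s))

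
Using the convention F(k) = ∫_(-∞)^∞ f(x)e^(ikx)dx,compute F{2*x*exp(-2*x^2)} sqrt(2)*I*sqrt(pi)*k*exp(-k^2/8)/4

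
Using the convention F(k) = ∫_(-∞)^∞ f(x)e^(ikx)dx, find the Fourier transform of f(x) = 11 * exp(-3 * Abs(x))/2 33/(k^2 + 9)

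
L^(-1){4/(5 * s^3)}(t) 2 * t^2/5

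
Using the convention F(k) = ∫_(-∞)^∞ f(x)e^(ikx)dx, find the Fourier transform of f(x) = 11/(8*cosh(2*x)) 11*pi/(16*cosh(pi*k/4))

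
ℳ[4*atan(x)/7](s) -2*pi*sec(pi*s/2)/(7*s)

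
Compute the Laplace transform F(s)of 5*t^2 10/s^3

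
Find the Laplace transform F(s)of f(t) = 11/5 11/(5*s)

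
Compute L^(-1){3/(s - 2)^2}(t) 3*t*exp(2*t)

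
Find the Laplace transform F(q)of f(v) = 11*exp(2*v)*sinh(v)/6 11/(6*((q - 2)^2 - 1))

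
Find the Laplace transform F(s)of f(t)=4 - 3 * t 4/s - 3/s^2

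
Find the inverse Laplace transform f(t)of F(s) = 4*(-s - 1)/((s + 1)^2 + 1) -4*exp(-t)*cos(t)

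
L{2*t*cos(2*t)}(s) 2*(s^2-4)/(s^2+4)^2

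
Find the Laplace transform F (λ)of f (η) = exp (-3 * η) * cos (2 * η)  (λ + 3)/ ( (λ + 3)^2 + 4)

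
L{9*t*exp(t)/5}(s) 9/(5*(s - 1)^2)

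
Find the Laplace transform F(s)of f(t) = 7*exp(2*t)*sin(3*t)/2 21/(2*((s - 2)^2 + 9))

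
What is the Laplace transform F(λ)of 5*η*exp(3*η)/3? 5/(3*(λ - 3)^2)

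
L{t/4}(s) 1/(4*s^2) 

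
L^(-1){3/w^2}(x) 3*x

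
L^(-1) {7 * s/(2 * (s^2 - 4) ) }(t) 7 * cosh(2 * t) /2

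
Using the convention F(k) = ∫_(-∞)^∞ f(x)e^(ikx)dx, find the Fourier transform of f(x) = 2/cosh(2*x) pi/cosh(pi*k/4)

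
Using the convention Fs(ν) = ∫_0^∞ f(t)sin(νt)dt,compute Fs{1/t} pi/2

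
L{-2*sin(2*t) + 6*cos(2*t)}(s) 6*s/(s^2 + 4) - 4/(s^2 + 4)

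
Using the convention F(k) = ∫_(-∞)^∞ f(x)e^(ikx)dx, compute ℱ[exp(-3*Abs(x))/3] 2/(k^2 + 9)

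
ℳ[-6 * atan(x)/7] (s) 3 * pi * sec(pi * s/2)/(7 * s)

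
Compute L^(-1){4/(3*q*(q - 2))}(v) 4*exp(v)*sinh(v)/3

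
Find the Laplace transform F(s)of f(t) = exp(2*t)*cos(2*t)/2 (s - 2)/(2*((s - 2)^2+4))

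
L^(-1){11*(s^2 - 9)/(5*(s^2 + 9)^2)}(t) 11*t*cos(3*t)/5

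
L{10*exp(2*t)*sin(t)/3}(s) 10/(3*((s - 2)^2 + 1))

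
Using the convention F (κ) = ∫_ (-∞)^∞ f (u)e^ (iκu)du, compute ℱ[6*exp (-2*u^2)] 3*sqrt (2)*sqrt (pi)*exp (-κ^2/8)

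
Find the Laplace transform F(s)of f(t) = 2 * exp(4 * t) 2/(s - 4)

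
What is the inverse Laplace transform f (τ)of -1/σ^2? -τ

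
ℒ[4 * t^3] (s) 24/s^4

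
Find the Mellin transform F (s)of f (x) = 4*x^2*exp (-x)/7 4*gamma (s + 2)/7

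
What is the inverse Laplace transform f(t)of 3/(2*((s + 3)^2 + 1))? 3*exp(-3*t)*sin(t)/2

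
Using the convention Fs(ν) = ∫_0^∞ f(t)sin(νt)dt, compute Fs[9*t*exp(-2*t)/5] 36*ν/(5*(ν^2+4)^2)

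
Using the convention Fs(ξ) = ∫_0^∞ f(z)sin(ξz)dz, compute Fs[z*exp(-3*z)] 6*ξ/(ξ^2 + 9)^2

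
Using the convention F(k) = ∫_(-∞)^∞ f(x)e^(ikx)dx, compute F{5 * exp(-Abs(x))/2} 5/(k^2 + 1)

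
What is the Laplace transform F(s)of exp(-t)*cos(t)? (s + 1)/((s + 1)^2 + 1)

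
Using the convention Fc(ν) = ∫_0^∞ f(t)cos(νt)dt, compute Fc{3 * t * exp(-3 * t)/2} 3 * (9 - ν^2)/(2 * (ν^2 + 9)^2)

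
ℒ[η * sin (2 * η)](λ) 4 * λ/ (λ^2 + 4) ^2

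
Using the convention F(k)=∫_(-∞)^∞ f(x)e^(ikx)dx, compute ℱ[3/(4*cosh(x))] 3*pi/(4*cosh(pi*k/2))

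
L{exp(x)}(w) 1/(w - 1)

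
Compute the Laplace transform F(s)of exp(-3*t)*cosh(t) (s+3)/((s+3)^2 - 1)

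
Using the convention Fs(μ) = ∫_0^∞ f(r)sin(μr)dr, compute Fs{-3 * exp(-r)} -3 * μ/(μ^2 + 1)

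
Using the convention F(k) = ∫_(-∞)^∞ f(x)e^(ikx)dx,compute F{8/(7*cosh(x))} 8*pi/(7*cosh(pi*k/2))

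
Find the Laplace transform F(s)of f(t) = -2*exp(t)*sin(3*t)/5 -6/(5*(s - 1)^2 + 45)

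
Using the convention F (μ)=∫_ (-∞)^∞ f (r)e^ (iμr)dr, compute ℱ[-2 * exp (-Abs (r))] -4/ (μ^2 + 1)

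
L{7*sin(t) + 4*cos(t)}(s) 7/(s^2 + 1) + 4*s/(s^2 + 1)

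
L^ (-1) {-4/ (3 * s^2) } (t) -4 * t/3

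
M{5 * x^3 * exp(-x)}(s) 5 * gamma(s + 3)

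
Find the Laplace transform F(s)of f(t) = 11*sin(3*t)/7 33/(7*(s^2 + 9))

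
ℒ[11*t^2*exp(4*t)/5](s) 22/(5*(s - 4)^3)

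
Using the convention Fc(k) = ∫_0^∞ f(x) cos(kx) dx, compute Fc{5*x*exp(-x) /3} 5*(1 - k^2) /(3*(k^2 + 1) ^2) 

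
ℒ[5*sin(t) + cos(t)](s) 5/(s^2 + 1) + s/(s^2 + 1)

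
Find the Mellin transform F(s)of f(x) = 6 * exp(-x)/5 6 * gamma(s)/5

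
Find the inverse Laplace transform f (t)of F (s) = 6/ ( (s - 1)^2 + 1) 6 * exp (t) * sin (t)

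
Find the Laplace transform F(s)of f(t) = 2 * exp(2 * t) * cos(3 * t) 2 * (s - 2)/((s - 2)^2 + 9)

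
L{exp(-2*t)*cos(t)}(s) (s + 2)/((s + 2)^2 + 1)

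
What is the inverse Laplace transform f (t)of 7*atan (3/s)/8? 7*sin (3*t)/ (8*t)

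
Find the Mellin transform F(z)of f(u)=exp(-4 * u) gamma(z)/4^z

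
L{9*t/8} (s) 9/ (8*s^2)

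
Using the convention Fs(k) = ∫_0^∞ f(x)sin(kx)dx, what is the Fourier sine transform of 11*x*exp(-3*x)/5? 66*k/(5*(k^2+9)^2)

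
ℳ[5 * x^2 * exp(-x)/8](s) 5 * gamma(s+2)/8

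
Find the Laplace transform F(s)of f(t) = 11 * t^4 264/s^5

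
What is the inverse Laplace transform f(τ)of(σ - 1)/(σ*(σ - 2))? exp(τ)*cosh(τ)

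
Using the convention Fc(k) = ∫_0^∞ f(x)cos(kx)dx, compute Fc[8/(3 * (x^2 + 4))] 2 * pi * exp(-2 * k)/3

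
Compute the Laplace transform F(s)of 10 10/s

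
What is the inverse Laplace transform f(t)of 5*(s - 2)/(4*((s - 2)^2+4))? 5*exp(2*t)*cos(2*t)/4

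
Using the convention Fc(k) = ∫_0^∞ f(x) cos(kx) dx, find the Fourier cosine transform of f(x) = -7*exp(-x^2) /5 -7*sqrt(pi)*exp(-k^2/4) /10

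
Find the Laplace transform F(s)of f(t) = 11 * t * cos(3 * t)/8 11 * (s^2-9)/(8 * (s^2 + 9)^2)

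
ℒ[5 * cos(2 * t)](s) 5 * s/(s^2+4)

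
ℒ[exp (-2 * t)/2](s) 1/ (2 * (s + 2))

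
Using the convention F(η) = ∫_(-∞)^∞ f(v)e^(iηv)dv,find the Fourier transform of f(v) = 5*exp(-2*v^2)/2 5*sqrt(2)*sqrt(pi)*exp(-η^2/8)/4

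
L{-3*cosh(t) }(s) -3*s/(s^2 - 1) 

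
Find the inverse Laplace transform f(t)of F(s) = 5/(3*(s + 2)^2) 5*t*exp(-2*t)/3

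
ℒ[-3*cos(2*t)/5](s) -3*s/(5*s^2+20)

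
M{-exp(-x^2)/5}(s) -gamma(s/2)/10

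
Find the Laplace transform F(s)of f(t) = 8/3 8/(3 * s)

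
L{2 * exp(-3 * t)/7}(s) 2/(7 * (s+3))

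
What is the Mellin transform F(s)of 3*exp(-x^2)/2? 3*gamma(s/2)/4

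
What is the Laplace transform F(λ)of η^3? 6/λ^4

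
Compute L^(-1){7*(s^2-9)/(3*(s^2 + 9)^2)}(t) 7*t*cos(3*t)/3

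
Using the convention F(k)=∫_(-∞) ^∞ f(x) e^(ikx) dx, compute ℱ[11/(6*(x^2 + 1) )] 11*pi*exp(-Abs(k) ) /6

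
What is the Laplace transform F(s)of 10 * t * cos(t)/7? 10 * (s^2 - 1)/(7 * (s^2 + 1)^2)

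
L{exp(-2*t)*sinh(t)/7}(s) 1/(7*((s + 2)^2 - 1))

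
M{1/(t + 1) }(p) pi * csc(pi * p) 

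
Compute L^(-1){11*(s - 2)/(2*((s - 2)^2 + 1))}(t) 11*exp(2*t)*cos(t)/2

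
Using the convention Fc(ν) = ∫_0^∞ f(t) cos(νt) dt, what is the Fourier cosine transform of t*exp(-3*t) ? (9 - ν^2) /(ν^2+9) ^2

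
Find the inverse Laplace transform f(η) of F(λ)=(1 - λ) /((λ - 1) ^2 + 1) -exp(η)*cos(η) 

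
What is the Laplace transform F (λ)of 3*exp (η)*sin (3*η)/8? 9/ (8*( (λ - 1)^2 + 9))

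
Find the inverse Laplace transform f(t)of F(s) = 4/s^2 4*t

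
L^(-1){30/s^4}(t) 5 * t^3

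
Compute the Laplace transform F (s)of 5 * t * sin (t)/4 5 * s/ (2 * (s^2 + 1)^2)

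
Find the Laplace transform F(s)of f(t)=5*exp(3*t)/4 5/(4*(s - 3))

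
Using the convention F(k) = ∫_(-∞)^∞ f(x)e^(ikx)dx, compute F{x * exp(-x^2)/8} I * sqrt(pi) * k * exp(-k^2/4)/16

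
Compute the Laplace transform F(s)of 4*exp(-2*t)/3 4/(3*(s + 2))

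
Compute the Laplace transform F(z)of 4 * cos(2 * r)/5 4 * z/(5 * (z^2+4))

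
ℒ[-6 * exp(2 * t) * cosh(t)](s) 6 * (2 - s)/((s - 2)^2 - 1)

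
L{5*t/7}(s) 5/(7*s^2)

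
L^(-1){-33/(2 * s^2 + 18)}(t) -11 * sin(3 * t)/2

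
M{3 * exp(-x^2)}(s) 3 * gamma(s/2)/2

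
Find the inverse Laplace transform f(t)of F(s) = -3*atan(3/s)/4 -3*sin(3*t)/(4*t)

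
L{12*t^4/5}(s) 288/(5*s^5)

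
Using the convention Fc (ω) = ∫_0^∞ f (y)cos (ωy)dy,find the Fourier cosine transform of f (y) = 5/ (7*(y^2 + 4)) 5*pi*exp (-2*ω)/28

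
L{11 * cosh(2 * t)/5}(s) 11 * s/(5 * (s^2 - 4))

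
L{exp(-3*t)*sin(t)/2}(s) 1/(2*((s + 3)^2 + 1))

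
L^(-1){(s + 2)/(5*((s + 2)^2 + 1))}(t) exp(-2*t)*cos(t)/5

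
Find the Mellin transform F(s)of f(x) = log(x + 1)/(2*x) -pi*csc(pi*s)/(2*s - 2)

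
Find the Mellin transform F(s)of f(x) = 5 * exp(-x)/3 5 * gamma(s)/3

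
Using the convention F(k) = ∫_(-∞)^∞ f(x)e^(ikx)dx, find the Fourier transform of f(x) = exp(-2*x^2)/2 sqrt(2)*sqrt(pi)*exp(-k^2/8)/4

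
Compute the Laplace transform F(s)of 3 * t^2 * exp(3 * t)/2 3/(s - 3)^3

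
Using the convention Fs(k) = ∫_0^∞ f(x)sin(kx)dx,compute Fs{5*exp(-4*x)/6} 5*k/(6*(k^2 + 16))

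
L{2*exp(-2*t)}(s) 2/(s + 2)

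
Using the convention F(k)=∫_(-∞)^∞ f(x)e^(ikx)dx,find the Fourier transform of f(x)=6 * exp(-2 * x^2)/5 3 * sqrt(2) * sqrt(pi) * exp(-k^2/8)/5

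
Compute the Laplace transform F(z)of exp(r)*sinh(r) 1/(z*(z - 2))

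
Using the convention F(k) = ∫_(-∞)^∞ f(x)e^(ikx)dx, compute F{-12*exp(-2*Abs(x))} -48/(k^2 + 4)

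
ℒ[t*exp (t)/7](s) 1/ (7*(s - 1)^2)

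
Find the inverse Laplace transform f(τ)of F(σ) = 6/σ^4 τ^3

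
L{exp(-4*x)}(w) 1/(w + 4)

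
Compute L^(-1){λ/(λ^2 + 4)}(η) cos(2*η)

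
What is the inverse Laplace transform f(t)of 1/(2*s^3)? t^2/4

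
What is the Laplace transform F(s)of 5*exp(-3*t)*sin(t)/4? 5/(4*((s+3)^2+1))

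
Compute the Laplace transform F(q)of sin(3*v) 3/(q^2 + 9)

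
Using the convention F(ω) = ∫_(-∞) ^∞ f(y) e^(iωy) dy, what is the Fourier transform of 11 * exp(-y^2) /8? 11 * sqrt(pi) * exp(-ω^2/4) /8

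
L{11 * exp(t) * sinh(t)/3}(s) 11/(3 * s * (s - 2))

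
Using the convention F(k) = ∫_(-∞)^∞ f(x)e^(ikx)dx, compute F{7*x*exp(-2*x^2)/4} 7*sqrt(2)*I*sqrt(pi)*k*exp(-k^2/8)/32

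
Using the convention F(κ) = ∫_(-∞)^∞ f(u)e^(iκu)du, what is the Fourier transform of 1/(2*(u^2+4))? pi*exp(-2*Abs(κ))/4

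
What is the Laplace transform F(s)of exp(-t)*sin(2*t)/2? 1/((s + 1)^2 + 4)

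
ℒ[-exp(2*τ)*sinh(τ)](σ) -1/((σ - 2)^2 - 1)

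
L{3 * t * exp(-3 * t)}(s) 3/(s + 3)^2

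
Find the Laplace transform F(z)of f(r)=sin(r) 1/(z^2 + 1)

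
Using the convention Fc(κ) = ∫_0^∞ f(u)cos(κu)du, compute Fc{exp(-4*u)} 4/(κ^2 + 16)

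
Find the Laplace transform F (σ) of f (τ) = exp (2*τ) 1/ (σ - 2) 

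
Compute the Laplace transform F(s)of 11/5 11/(5 * s)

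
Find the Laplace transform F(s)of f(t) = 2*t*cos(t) 2*(s^2 - 1)/(s^2 + 1)^2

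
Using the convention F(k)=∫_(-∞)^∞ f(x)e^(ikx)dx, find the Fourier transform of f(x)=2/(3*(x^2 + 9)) 2*pi*exp(-3*Abs(k))/9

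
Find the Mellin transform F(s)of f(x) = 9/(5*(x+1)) 9*pi*csc(pi*s)/5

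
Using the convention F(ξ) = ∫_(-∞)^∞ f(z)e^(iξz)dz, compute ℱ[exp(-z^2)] sqrt(pi) * exp(-ξ^2/4)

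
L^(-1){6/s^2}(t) 6*t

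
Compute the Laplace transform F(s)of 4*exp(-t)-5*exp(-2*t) 4/(s + 1)-5/(s + 2)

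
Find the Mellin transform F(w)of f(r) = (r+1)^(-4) gamma(w)*gamma(4 - w)/6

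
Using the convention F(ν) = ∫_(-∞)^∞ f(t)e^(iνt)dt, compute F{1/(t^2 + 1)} pi * exp(-Abs(ν))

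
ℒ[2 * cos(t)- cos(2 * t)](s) 2 * s/(s^2 + 1)- s/(s^2 + 4)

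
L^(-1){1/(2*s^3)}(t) t^2/4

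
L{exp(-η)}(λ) 1/(λ + 1)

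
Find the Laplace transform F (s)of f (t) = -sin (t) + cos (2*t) s/ (s^2 + 4) - 1/ (s^2 + 1)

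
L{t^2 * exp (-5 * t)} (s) 2/ (s+5)^3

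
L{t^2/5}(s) 2/(5 * s^3)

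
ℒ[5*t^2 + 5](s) 5/s + 10/s^3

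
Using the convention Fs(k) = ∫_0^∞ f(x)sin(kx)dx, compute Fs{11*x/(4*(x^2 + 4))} 11*pi*exp(-2*k)/8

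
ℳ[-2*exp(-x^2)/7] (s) -gamma(s/2)/7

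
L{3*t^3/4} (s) 9/ (2*s^4)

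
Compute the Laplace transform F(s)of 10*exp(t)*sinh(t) 10/(s*(s - 2))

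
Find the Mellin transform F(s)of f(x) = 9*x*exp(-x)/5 9*gamma(s + 1)/5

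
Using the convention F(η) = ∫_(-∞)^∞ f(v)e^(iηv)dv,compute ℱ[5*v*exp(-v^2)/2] 5*I*sqrt(pi)*η*exp(-η^2/4)/4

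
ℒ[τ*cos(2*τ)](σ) (σ^2 - 4)/(σ^2 + 4)^2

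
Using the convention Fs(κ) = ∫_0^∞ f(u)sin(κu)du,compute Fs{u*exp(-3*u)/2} 3*κ/(κ^2 + 9)^2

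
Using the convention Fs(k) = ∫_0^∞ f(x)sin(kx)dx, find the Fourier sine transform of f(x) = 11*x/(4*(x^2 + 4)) 11*pi*exp(-2*k)/8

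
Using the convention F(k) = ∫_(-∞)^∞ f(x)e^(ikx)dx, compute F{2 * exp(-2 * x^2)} sqrt(2) * sqrt(pi) * exp(-k^2/8)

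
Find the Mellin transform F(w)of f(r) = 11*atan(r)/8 -11*pi*sec(pi*w/2)/(16*w)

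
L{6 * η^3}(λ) 36/λ^4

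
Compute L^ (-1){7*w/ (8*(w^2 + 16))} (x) 7*cos (4*x)/8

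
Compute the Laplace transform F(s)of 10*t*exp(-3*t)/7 10/(7*(s+3)^2)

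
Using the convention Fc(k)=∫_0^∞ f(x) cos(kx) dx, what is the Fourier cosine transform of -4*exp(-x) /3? -4/(3*k^2 + 3) 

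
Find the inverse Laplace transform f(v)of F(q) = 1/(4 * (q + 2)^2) v * exp(-2 * v)/4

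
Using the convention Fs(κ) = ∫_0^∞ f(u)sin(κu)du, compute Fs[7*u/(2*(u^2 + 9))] 7*pi*exp(-3*κ)/4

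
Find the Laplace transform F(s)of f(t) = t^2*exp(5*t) 2/(s - 5)^3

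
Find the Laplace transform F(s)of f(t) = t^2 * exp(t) 2/(s - 1)^3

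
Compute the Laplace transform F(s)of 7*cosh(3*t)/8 7*s/(8*(s^2 - 9))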